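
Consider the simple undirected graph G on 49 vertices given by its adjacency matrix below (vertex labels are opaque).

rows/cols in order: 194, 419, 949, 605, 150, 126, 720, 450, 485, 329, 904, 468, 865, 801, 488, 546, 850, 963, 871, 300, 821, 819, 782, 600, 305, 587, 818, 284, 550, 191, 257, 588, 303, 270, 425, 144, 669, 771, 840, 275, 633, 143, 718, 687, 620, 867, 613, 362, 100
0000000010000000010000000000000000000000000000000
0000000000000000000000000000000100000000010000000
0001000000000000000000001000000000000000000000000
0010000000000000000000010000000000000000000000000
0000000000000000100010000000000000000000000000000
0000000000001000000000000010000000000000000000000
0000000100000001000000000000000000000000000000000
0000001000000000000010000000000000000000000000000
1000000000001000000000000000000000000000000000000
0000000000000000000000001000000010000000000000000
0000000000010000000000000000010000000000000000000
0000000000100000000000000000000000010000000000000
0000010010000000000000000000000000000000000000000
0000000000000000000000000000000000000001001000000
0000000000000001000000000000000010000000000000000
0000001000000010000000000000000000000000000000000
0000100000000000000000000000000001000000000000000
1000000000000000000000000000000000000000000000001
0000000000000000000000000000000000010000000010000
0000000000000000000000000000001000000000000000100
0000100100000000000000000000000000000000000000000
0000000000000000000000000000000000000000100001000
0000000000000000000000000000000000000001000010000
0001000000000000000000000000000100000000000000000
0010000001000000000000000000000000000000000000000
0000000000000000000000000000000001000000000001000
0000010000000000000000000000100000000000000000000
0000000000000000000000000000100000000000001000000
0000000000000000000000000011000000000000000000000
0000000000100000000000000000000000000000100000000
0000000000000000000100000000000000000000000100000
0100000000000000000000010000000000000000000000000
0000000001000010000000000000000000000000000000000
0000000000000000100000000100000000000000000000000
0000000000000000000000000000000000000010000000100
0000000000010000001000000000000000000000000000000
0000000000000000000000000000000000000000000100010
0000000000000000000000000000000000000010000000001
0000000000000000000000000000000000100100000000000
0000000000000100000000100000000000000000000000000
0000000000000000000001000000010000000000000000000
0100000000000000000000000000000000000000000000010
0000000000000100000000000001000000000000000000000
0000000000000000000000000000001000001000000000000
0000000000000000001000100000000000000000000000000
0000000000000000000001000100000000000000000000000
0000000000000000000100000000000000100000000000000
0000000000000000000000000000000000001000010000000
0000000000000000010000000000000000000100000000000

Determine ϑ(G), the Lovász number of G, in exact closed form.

49*cos(pi/49)/(cos(pi/49) + 1)

Vertex 904 has 2 neighbors: 468, 191.
Vertex 468 has 2 neighbors: 904, 144.
N(284) = {550, 718}, |N(284)| = 2.
Vertex 587 has 2 neighbors: 270, 867.
deg(v) = 2 for all v (|V|=49); the odd cycle C_{49}.
The 25 distinct eigenvalues: [2.0, 1.98358, 1.93459, 1.85383, 1.74264, 1.60283, 1.4367, 1.24698, 1.03679, 0.80957, 0.56906, 0.3192, 0.0641, -0.19205, -0.44504, -0.69073, -0.92508, -1.14423, -1.3446, -1.52289, -1.67618, -1.80194, -1.89811, -1.96312, -1.99589].
ϑ = −N·λ_min/(λ_max−λ_min) = −49·(-2*cos(pi/49))/(2−(-2*cos(pi/49))) = 49*cos(pi/49)/(cos(pi/49) + 1).
ϑ(G) ≈ 24.474805.
Sandwich: α(G)=24 ≤ ϑ(G)=49*cos(pi/49)/(cos(pi/49) + 1) ≤ χ(Ḡ)=25 (both strict).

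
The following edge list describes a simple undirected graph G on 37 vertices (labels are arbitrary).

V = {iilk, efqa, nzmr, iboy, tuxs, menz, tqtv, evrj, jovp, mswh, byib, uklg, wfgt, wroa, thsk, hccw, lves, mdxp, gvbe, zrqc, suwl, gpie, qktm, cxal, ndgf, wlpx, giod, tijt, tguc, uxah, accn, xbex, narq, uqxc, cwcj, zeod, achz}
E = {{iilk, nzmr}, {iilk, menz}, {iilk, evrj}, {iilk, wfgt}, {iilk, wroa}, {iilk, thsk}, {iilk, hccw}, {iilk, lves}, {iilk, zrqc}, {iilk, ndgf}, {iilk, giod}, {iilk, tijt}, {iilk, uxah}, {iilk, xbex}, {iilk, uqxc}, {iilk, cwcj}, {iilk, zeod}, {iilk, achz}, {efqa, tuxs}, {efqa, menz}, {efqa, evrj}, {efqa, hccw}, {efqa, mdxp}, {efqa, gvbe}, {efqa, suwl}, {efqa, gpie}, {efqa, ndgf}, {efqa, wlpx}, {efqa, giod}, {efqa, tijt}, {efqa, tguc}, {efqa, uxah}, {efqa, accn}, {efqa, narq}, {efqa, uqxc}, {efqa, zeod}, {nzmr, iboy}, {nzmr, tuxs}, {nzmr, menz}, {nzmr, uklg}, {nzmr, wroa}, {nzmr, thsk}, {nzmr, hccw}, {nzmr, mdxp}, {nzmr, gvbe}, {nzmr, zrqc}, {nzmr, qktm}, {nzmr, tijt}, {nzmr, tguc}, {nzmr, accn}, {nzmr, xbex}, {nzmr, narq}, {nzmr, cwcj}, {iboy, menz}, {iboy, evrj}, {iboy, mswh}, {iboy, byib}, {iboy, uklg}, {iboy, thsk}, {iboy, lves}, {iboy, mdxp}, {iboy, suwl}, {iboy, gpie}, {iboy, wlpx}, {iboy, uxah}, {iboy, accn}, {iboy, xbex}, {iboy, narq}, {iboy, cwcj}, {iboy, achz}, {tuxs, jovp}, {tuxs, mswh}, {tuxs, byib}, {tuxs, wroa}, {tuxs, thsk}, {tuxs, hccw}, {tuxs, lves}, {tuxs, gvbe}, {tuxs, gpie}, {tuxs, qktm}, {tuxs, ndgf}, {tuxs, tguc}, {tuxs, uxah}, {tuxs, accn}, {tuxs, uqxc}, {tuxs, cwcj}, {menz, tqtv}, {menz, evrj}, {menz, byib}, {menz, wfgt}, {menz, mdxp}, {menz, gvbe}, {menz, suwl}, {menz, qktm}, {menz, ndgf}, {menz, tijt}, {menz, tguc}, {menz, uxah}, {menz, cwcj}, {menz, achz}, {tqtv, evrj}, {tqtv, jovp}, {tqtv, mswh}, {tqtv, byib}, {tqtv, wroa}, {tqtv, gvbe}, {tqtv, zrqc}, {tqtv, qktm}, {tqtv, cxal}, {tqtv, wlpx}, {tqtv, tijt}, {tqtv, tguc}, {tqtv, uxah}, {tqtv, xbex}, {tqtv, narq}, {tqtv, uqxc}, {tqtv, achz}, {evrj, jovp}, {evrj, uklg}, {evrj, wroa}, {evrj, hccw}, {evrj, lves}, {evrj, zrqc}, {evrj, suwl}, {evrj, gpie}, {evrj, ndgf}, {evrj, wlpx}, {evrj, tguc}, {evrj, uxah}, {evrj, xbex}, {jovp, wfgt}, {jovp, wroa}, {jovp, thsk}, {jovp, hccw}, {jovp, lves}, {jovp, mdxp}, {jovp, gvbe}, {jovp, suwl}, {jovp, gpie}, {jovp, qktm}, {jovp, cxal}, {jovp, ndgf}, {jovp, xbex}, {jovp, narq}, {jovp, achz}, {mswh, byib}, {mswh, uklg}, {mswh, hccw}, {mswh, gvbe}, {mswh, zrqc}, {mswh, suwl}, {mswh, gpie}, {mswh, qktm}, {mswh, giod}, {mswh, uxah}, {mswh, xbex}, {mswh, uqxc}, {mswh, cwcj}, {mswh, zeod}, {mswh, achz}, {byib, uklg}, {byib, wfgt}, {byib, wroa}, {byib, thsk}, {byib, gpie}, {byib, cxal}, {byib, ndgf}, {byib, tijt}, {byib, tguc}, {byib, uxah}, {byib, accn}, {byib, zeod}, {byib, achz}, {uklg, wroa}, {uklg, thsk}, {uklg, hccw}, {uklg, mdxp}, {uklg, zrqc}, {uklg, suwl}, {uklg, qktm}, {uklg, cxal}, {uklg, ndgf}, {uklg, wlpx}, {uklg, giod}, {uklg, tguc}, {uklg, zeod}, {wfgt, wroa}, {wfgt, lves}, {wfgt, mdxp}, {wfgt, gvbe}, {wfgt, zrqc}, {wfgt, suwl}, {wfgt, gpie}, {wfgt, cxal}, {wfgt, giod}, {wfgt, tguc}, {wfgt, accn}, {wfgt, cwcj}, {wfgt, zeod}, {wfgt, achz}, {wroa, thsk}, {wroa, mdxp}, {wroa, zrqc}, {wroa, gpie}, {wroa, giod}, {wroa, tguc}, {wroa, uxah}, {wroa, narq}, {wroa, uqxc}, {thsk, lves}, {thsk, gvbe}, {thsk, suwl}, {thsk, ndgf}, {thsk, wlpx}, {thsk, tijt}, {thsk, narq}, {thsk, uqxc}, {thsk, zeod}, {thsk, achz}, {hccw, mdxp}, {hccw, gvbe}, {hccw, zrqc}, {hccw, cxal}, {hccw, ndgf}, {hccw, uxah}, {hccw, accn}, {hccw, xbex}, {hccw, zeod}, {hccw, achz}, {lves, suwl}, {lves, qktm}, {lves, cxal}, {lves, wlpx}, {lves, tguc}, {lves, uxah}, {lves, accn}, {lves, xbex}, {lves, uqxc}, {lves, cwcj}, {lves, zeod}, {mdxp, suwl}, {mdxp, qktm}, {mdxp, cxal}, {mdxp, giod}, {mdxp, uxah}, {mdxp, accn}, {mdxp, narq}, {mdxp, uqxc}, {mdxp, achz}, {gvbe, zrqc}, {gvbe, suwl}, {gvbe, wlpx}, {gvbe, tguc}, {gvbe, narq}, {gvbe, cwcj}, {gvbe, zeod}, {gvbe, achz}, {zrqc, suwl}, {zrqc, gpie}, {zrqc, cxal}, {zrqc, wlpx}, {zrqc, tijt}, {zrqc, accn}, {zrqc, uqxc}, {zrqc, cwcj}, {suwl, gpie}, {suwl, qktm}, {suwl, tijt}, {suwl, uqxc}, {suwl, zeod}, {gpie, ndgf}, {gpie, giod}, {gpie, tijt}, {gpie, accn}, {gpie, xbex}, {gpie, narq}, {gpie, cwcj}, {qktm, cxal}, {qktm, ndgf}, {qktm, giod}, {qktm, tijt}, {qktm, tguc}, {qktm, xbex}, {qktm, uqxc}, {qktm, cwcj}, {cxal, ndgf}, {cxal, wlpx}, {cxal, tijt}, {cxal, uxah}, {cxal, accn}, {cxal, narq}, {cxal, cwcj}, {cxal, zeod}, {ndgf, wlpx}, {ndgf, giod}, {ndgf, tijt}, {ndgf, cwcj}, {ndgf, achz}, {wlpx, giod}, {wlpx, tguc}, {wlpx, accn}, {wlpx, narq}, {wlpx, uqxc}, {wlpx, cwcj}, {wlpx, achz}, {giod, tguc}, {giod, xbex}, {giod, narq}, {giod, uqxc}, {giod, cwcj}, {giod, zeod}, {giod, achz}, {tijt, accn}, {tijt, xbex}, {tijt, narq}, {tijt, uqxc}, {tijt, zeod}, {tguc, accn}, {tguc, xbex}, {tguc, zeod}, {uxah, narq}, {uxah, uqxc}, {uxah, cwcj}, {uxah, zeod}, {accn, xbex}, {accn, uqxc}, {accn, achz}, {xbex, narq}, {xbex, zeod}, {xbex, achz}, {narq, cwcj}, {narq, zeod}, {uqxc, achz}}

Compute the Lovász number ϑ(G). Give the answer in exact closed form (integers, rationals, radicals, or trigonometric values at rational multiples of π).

deg(tqtv) = 18; N(tqtv) = {menz, evrj, jovp, mswh, byib, wroa, gvbe, zrqc, qktm, cxal, wlpx, tijt, tguc, uxah, xbex, narq, uqxc, achz}.
N(accn) = {efqa, nzmr, iboy, tuxs, byib, wfgt, hccw, lves, mdxp, zrqc, gpie, cxal, wlpx, tijt, tguc, xbex, uqxc, achz}, |N(accn)| = 18.
N(tijt) = {iilk, efqa, nzmr, menz, tqtv, byib, thsk, zrqc, suwl, gpie, qktm, cxal, ndgf, accn, xbex, narq, uqxc, zeod}, |N(tijt)| = 18.
Vertex cwcj has 18 neighbors: iilk, nzmr, iboy, tuxs, menz, mswh, wfgt, lves, gvbe, zrqc, gpie, qktm, cxal, ndgf, wlpx, giod, uxah, narq.
Every vertex has degree 18 (N=37); Paley(37): SR with (k,λ,μ)=(18,8,9).
Distinct eigenvalues (to 5 d.p.): [18.0, 2.54138, -3.54138].
With N=37: ϑ(G) = 37·(-(-sqrt(37)/2 - 1/2))/(18−(-sqrt(37)/2 - 1/2)) = sqrt(37).
ϑ(G) ≈ 6.082762530.

sqrt(37)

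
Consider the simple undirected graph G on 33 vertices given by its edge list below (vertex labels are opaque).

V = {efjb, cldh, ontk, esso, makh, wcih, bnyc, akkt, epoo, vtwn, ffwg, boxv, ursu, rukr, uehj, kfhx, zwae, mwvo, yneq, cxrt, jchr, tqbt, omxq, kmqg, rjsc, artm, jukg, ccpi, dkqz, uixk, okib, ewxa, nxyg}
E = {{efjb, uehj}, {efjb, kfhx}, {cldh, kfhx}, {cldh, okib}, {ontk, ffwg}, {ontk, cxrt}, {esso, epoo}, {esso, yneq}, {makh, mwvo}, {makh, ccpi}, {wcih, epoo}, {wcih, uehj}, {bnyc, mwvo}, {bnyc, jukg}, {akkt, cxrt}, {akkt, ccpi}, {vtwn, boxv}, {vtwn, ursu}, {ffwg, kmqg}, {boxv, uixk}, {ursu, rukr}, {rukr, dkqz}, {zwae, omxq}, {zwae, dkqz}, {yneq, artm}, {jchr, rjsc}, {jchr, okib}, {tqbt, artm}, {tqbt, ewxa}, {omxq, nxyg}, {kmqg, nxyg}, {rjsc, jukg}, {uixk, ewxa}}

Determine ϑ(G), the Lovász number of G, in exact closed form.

33*cos(pi/33)/(cos(pi/33) + 1)

deg(okib) = 2; N(okib) = {cldh, jchr}.
N(dkqz) = {rukr, zwae}, |N(dkqz)| = 2.
N(uehj) = {efjb, wcih}, |N(uehj)| = 2.
N(cldh) = {kfhx, okib}, |N(cldh)| = 2.
2-regular, N=33; connected 2-regular on 33 ⇒ C_{33}.
spec(A) ≈ [2.0, 1.964, 1.857, 1.683, 1.447, 1.16, 0.831, 0.472, 0.095, -0.285, -0.654, -1.0, -1.31, -1.572, -1.778, -1.919, -1.991] (distinct, 3 d.p.).
Lovász (edge-transitive): ϑ = −33·(-2*cos(pi/33))/((2)−(-2*cos(pi/33))) = 33*cos(pi/33)/(cos(pi/33) + 1).
ϑ(G) ≈ 16.46256.
Lovász sandwich 16 ≤ 33*cos(pi/33)/(cos(pi/33) + 1) ≤ 17: both strict.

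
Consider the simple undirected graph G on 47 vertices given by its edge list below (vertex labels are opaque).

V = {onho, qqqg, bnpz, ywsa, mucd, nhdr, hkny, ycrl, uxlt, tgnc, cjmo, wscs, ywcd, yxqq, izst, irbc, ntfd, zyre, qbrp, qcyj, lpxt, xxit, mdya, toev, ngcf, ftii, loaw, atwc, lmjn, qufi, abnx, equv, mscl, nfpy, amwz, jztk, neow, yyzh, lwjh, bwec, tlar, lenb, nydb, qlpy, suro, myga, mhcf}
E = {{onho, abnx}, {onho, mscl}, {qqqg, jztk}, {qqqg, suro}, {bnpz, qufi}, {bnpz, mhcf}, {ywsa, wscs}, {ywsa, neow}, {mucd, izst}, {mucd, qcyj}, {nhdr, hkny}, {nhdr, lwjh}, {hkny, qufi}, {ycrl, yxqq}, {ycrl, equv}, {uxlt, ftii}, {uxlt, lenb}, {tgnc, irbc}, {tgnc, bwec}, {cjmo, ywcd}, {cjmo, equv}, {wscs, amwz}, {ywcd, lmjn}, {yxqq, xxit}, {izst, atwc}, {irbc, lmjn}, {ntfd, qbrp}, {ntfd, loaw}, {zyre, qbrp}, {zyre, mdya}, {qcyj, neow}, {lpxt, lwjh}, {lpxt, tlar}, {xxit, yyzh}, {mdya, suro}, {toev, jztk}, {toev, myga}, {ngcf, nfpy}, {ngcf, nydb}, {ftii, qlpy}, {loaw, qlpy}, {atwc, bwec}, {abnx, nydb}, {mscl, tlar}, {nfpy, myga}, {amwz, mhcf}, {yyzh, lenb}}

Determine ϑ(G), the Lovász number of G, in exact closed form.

47*cos(pi/47)/(cos(pi/47) + 1)

N(loaw) = {ntfd, qlpy}, |N(loaw)| = 2.
N(lwjh) = {nhdr, lpxt}, |N(lwjh)| = 2.
deg(abnx) = 2; N(abnx) = {onho, nydb}.
Vertex lenb has 2 neighbors: uxlt, yyzh.
Every vertex has degree 2 (N=47); this is C_{47}, the 47-cycle.
A has 24 distinct eigenvalues ≈ [2.0, 1.98215, 1.92894, 1.8413, 1.7208, 1.5696, 1.39038, 1.18636, 0.96116, 0.71882, 0.46364, 0.20019, -0.06683, -0.33266, -0.59255, -0.84187, -1.07616, -1.29126, -1.4833, -1.64888, -1.78504, -1.88934, -1.95992, -1.99553].
−47·(-2*cos(pi/47)) / ((2)−(-2*cos(pi/47))) = 47*cos(pi/47)/(cos(pi/47) + 1) = ϑ(G).
Numerically 23.473731493.
23 ≤ 47*cos(pi/47)/(cos(pi/47) + 1) ≤ 24: both strict.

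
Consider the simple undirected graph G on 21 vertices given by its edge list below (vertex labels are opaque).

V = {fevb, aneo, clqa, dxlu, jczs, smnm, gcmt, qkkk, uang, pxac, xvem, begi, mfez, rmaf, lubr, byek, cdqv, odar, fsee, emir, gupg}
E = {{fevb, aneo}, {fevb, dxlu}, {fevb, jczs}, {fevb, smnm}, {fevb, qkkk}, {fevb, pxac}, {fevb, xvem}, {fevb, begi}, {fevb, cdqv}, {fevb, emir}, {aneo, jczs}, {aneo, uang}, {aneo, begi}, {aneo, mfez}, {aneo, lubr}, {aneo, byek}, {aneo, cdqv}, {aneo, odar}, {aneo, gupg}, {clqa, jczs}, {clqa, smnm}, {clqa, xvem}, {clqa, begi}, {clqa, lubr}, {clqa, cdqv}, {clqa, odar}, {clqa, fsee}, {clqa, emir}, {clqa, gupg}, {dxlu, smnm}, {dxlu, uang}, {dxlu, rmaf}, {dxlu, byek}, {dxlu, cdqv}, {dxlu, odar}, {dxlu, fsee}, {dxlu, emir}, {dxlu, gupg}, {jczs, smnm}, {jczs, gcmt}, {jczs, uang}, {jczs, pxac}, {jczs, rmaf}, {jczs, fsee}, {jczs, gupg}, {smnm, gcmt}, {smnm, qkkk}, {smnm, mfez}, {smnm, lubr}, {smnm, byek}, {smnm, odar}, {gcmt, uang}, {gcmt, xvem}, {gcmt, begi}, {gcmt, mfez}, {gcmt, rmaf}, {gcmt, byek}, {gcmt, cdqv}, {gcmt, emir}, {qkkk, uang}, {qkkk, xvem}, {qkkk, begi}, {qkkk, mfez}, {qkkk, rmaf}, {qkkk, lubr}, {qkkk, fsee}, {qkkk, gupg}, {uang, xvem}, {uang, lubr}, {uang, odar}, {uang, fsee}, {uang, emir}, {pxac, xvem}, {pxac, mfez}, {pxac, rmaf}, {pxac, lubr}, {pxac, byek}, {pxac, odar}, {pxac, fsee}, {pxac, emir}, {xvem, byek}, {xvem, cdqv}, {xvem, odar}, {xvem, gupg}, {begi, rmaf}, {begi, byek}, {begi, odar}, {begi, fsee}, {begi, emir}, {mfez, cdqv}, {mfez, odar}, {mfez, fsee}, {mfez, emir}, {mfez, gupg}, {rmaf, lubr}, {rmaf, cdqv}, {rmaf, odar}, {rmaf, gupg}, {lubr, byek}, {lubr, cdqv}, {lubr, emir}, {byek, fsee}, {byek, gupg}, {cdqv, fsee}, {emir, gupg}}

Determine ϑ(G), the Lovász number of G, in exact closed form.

N(smnm) = {fevb, clqa, dxlu, jczs, gcmt, qkkk, mfez, lubr, byek, odar}, |N(smnm)| = 10.
N(rmaf) = {dxlu, jczs, gcmt, qkkk, pxac, begi, lubr, cdqv, odar, gupg}, |N(rmaf)| = 10.
Vertex gcmt has 10 neighbors: jczs, smnm, uang, xvem, begi, mfez, rmaf, byek, cdqv, emir.
Vertex dxlu has 10 neighbors: fevb, smnm, uang, rmaf, byek, cdqv, odar, fsee, emir, gupg.
21-vertex 10-regular graph: this is K(7,2), the Kneser graph.
A has 3 distinct eigenvalues ≈ [10.0, 1.0, -4.0].
−21·(-4) / ((10)−(-4)) = 6 = ϑ(G).
ϑ(G) ≈ 6.0000000.

6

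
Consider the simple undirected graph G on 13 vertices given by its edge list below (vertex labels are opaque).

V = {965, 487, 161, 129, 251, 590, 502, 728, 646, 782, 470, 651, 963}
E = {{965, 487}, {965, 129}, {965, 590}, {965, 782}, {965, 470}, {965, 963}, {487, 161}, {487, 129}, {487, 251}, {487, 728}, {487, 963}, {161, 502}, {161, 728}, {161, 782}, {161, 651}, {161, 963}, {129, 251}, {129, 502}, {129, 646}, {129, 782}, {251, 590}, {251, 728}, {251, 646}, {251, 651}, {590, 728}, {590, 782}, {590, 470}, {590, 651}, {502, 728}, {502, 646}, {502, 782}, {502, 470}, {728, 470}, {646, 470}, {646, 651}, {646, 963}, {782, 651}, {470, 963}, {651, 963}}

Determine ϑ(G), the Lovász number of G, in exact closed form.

sqrt(13)

Vertex 502 has 6 neighbors: 161, 129, 728, 646, 782, 470.
Vertex 963 has 6 neighbors: 965, 487, 161, 646, 470, 651.
deg(651) = 6; N(651) = {161, 251, 590, 646, 782, 963}.
N(965) = {487, 129, 590, 782, 470, 963}, |N(965)| = 6.
G on 13 vertices is 6-regular; SR(13,6,2,3) — a Paley graph.
spec(A) ≈ [6.0, 1.302776, -2.302776] (distinct, 6 d.p.).
Lovász: ϑ = −13(-sqrt(13)/2 - 1/2)/(6+-(-sqrt(13)/2 - 1/2)) = sqrt(13).
= 3.6056… (decimal).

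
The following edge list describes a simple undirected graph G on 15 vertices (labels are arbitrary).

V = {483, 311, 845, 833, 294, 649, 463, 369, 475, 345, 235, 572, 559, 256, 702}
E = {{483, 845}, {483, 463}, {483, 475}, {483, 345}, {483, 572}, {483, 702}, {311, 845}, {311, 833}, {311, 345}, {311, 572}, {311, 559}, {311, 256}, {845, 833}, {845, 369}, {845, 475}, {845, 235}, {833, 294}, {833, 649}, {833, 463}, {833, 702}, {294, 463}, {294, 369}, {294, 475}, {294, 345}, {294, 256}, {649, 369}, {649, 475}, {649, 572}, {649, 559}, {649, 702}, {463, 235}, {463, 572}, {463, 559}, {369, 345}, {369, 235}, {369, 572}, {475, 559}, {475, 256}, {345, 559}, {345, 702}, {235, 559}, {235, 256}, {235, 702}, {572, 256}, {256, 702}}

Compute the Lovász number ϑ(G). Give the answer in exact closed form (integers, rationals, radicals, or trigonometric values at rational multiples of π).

5

N(463) = {483, 833, 294, 235, 572, 559}, |N(463)| = 6.
deg(369) = 6; N(369) = {845, 294, 649, 345, 235, 572}.
Vertex 833 has 6 neighbors: 311, 845, 294, 649, 463, 702.
N(235) = {845, 463, 369, 559, 256, 702}, |N(235)| = 6.
deg(v) = 6 for all v (|V|=15); Kneser K(6,2) on C(6,2)=15 vertices.
spec(A) ≈ [6.0, 1.0, -3.0] (distinct, 5 d.p.).
−15·(-3) / ((6)−(-3)) = 5 = ϑ(G).
Numerically 5.000000000.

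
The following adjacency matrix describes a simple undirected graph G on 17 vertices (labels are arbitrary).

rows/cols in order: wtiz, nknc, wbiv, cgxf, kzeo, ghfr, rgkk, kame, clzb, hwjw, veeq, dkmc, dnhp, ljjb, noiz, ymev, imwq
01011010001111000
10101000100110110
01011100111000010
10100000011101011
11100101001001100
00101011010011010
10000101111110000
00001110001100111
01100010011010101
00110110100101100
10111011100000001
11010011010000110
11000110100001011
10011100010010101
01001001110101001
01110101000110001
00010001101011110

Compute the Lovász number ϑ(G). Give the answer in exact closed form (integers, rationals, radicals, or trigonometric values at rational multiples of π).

deg(wtiz) = 8; N(wtiz) = {nknc, cgxf, kzeo, rgkk, veeq, dkmc, dnhp, ljjb}.
N(kame) = {kzeo, ghfr, rgkk, veeq, dkmc, noiz, ymev, imwq}, |N(kame)| = 8.
N(dnhp) = {wtiz, nknc, ghfr, rgkk, clzb, ljjb, ymev, imwq}, |N(dnhp)| = 8.
N(imwq) = {cgxf, kame, clzb, veeq, dnhp, ljjb, noiz, ymev}, |N(imwq)| = 8.
Every vertex has degree 8 (N=17); strongly regular (17,8,3,4).
Distinct eigenvalues (to 4 d.p.): [8.0, 1.5616, -2.5616].
λ_max=8, λ_min=-sqrt(17)/2 - 1/2; ϑ = −17·λ_min/(λ_max−λ_min) = sqrt(17).
ϑ(G) ≈ 4.1231056.

sqrt(17)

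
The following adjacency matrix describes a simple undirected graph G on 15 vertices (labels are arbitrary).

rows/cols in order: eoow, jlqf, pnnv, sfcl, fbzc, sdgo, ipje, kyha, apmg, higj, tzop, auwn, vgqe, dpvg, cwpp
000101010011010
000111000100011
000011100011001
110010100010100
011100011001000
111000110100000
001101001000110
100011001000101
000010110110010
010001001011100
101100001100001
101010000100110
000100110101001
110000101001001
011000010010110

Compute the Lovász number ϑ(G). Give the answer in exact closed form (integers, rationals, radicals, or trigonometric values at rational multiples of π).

deg(tzop) = 6; N(tzop) = {eoow, pnnv, sfcl, apmg, higj, cwpp}.
N(vgqe) = {sfcl, ipje, kyha, higj, auwn, cwpp}, |N(vgqe)| = 6.
Vertex sfcl has 6 neighbors: eoow, jlqf, fbzc, ipje, tzop, vgqe.
N(cwpp) = {jlqf, pnnv, kyha, tzop, vgqe, dpvg}, |N(cwpp)| = 6.
15-vertex 6-regular graph: Kneser K(6,2) on C(6,2)=15 vertices.
The 3 distinct eigenvalues: [6.0, 1.0, -3.0].
Lovász: ϑ = −15(-3)/(6+-1*(-3)) = 5.
ϑ(G) ≈ 5.000000000.

5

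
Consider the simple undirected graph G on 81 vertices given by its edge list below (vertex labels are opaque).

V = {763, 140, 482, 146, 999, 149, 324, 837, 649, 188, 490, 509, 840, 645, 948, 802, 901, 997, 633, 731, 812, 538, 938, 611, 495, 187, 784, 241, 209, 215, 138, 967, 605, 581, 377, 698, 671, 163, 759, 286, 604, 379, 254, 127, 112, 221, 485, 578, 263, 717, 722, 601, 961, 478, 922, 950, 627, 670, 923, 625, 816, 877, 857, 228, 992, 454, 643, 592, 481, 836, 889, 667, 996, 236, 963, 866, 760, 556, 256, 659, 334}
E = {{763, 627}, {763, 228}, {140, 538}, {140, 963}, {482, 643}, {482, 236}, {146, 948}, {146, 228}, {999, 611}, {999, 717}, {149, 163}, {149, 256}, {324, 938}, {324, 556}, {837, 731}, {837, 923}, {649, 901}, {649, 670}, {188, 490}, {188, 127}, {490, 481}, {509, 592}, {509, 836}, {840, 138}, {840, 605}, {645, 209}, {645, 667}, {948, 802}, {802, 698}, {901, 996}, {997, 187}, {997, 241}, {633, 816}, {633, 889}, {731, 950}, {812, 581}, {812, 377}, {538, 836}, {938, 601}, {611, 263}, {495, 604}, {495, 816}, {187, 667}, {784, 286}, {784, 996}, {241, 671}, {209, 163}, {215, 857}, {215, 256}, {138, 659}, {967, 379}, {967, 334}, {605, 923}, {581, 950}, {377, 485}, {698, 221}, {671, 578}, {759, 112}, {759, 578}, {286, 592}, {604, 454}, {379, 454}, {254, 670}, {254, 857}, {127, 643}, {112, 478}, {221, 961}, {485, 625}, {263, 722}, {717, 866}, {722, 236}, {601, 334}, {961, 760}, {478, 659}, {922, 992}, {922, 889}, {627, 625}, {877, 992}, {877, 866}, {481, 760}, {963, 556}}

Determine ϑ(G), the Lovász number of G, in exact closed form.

81*cos(pi/81)/(cos(pi/81) + 1)

Vertex 324 has 2 neighbors: 938, 556.
Vertex 481 has 2 neighbors: 490, 760.
N(581) = {812, 950}, |N(581)| = 2.
N(950) = {731, 581}, |N(950)| = 2.
Every vertex has degree 2 (N=81); the odd cycle C_{81}.
The 41 distinct eigenvalues: [2.0, 1.993986, 1.97598, 1.94609, 1.904496, 1.851448, 1.787265, 1.712334, 1.627104, 1.532089, 1.427859, 1.315043, 1.194317, 1.066409, 0.932087, 0.79216, 0.647468, 0.498882, 0.347296, 0.193622, 0.038783, -0.11629, -0.270663, -0.423408, -0.573606, -0.720355, -0.862772, -1.0, -1.131214, -1.255624, -1.372483, -1.481088, -1.580785, -1.670976, -1.751116, -1.820726, -1.879385, -1.926742, -1.962511, -1.986477, -1.998496].
Lovász (edge-transitive): ϑ = −81·(-2*cos(pi/81))/((2)−(-2*cos(pi/81))) = 81*cos(pi/81)/(cos(pi/81) + 1).
ϑ(G) ≈ 40.484765310.
Lovász sandwich 40 ≤ 81*cos(pi/81)/(cos(pi/81) + 1) ≤ 41: both strict.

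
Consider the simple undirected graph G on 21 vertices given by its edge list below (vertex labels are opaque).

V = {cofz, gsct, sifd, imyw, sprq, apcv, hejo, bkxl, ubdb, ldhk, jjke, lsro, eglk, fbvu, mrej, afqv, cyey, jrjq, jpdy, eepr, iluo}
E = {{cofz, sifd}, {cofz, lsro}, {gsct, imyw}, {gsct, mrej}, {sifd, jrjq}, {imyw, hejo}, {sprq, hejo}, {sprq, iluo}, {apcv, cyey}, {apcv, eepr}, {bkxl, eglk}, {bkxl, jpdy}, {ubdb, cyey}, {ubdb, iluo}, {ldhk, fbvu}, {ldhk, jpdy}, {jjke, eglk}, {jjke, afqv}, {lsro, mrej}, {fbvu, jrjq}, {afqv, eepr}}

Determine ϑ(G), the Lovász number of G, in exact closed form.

21*cos(pi/21)/(cos(pi/21) + 1)

deg(jpdy) = 2; N(jpdy) = {bkxl, ldhk}.
N(eepr) = {apcv, afqv}, |N(eepr)| = 2.
Vertex hejo has 2 neighbors: imyw, sprq.
Vertex ubdb has 2 neighbors: cyey, iluo.
deg(v) = 2 for all v (|V|=21); this is C_{21}, the 21-cycle.
A has 11 distinct eigenvalues ≈ [2.0, 1.91115, 1.65248, 1.24698, 0.73068, 0.14946, -0.44504, -1.0, -1.4661, -1.80194, -1.97766].
With N=21: ϑ(G) = 21·(-(-1)*2*cos(pi/21))/(2−(-2*cos(pi/21))) = 21*cos(pi/21)/(cos(pi/21) + 1).
Numerically 10.441032529.
Lovász sandwich 10 ≤ 21*cos(pi/21)/(cos(pi/21) + 1) ≤ 11: both strict.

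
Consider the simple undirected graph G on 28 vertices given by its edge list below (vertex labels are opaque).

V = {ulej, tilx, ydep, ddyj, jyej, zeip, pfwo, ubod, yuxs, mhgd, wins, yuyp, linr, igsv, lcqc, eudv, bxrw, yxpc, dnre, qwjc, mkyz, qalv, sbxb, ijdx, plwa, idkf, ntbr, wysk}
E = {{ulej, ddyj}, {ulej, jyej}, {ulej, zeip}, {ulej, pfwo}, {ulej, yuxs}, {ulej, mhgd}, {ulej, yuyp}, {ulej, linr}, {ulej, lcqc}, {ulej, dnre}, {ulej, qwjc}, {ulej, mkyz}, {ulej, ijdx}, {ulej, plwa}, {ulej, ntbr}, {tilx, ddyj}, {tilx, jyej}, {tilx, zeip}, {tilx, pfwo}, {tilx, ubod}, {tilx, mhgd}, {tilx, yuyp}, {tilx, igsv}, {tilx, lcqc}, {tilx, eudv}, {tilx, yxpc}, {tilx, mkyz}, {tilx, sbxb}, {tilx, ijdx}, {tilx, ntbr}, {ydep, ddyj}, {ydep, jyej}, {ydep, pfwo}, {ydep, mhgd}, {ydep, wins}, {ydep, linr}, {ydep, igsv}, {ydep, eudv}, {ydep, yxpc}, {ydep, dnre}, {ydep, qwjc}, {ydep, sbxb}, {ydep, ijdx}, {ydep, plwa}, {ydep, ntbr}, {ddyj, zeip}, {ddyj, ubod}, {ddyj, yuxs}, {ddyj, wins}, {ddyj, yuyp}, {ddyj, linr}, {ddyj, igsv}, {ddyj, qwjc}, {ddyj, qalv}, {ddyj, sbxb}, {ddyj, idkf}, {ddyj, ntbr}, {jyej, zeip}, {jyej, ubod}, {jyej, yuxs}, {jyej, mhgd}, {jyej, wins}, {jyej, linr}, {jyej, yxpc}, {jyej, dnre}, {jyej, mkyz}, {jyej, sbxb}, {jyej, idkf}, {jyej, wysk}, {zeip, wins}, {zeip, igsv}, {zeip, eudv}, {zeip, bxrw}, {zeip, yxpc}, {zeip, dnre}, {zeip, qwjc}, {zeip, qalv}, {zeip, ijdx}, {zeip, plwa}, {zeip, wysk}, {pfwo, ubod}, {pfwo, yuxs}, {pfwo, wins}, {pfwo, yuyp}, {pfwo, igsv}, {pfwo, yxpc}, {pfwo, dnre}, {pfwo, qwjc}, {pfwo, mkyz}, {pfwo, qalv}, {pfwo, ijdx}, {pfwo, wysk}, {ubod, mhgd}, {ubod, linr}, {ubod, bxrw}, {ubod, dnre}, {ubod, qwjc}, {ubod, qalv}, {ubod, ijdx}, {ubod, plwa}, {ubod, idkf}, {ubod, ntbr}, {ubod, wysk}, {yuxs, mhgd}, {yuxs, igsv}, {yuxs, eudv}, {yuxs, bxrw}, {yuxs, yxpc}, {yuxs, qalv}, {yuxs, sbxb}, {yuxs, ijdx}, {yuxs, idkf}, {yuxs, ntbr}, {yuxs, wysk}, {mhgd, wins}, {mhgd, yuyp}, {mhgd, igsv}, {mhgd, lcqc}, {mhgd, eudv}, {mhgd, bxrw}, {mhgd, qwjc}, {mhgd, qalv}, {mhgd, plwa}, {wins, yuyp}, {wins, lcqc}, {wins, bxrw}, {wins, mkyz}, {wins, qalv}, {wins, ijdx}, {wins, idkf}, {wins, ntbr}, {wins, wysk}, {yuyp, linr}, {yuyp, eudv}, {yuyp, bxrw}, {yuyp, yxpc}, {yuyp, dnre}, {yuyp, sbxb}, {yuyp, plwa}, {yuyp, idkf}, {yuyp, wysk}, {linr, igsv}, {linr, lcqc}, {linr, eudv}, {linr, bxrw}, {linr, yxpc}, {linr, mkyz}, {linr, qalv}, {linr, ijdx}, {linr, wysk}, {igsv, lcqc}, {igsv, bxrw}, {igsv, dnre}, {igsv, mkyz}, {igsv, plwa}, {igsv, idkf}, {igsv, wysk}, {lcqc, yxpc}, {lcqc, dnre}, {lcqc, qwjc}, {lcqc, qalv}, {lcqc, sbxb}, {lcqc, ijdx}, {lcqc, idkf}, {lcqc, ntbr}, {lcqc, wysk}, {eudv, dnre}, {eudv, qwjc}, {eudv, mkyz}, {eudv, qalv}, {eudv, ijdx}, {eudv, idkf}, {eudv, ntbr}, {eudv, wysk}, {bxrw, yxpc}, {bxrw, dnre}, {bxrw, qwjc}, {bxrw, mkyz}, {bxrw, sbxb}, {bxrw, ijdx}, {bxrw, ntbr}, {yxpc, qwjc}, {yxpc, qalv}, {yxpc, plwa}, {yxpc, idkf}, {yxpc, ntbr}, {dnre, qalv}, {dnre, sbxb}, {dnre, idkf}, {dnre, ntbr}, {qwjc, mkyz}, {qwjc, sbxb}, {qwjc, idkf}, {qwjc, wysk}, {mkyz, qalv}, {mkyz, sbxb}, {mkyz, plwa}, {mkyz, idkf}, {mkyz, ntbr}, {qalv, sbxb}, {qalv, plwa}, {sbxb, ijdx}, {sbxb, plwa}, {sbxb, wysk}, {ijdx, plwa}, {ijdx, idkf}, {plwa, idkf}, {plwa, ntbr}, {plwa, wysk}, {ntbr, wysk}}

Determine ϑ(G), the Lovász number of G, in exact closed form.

N(wins) = {ydep, ddyj, jyej, zeip, pfwo, mhgd, yuyp, lcqc, bxrw, mkyz, qalv, ijdx, idkf, ntbr, wysk}, |N(wins)| = 15.
N(eudv) = {tilx, ydep, zeip, yuxs, mhgd, yuyp, linr, dnre, qwjc, mkyz, qalv, ijdx, idkf, ntbr, wysk}, |N(eudv)| = 15.
N(plwa) = {ulej, ydep, zeip, ubod, mhgd, yuyp, igsv, yxpc, mkyz, qalv, sbxb, ijdx, idkf, ntbr, wysk}, |N(plwa)| = 15.
Vertex ntbr has 15 neighbors: ulej, tilx, ydep, ddyj, ubod, yuxs, wins, lcqc, eudv, bxrw, yxpc, dnre, mkyz, plwa, wysk.
G on 28 vertices is 15-regular; Kneser K(8,2) on C(8,2)=28 vertices.
The 3 distinct eigenvalues: [15.0, 1.0, -5.0].
ϑ = −N·λ_min/(λ_max−λ_min) = −28·(-5)/(15−(-5)) = 7.
Numerically 7.0000.

7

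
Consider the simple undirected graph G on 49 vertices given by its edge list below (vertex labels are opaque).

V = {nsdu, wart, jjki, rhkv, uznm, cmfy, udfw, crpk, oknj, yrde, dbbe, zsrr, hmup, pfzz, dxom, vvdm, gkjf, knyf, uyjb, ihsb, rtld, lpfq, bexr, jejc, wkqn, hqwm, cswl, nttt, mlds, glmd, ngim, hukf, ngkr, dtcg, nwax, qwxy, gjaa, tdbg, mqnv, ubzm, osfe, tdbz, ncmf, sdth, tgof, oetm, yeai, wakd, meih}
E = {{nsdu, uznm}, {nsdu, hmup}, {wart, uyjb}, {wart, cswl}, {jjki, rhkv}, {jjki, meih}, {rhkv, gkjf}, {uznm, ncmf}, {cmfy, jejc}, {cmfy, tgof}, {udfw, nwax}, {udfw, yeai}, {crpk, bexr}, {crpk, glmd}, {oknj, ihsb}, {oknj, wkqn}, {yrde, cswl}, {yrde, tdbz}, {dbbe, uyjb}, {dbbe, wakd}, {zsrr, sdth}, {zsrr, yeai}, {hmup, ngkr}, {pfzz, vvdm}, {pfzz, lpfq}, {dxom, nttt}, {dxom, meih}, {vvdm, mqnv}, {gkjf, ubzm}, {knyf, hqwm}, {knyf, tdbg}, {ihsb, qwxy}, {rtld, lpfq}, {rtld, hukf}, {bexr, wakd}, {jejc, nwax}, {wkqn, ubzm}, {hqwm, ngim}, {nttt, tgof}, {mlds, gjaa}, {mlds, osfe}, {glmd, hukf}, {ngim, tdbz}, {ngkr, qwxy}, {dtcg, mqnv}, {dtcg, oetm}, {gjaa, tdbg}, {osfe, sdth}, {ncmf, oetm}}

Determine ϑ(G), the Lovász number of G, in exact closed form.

49*cos(pi/49)/(cos(pi/49) + 1)

N(glmd) = {crpk, hukf}, |N(glmd)| = 2.
deg(wkqn) = 2; N(wkqn) = {oknj, ubzm}.
N(wart) = {uyjb, cswl}, |N(wart)| = 2.
deg(rtld) = 2; N(rtld) = {lpfq, hukf}.
Regular of degree 2 on 49 vertices: this is C_{49}, the 49-cycle.
The 25 distinct eigenvalues: [2.0, 1.984, 1.935, 1.854, 1.743, 1.603, 1.437, 1.247, 1.037, 0.81, 0.569, 0.319, 0.064, -0.192, -0.445, -0.691, -0.925, -1.144, -1.345, -1.523, -1.676, -1.802, -1.898, -1.963, -1.996].
λ_max=2, λ_min=-2*cos(pi/49); ϑ = −49·λ_min/(λ_max−λ_min) = 49*cos(pi/49)/(cos(pi/49) + 1).
Numerically 24.4748052.
Lovász sandwich 24 ≤ 49*cos(pi/49)/(cos(pi/49) + 1) ≤ 25: both strict.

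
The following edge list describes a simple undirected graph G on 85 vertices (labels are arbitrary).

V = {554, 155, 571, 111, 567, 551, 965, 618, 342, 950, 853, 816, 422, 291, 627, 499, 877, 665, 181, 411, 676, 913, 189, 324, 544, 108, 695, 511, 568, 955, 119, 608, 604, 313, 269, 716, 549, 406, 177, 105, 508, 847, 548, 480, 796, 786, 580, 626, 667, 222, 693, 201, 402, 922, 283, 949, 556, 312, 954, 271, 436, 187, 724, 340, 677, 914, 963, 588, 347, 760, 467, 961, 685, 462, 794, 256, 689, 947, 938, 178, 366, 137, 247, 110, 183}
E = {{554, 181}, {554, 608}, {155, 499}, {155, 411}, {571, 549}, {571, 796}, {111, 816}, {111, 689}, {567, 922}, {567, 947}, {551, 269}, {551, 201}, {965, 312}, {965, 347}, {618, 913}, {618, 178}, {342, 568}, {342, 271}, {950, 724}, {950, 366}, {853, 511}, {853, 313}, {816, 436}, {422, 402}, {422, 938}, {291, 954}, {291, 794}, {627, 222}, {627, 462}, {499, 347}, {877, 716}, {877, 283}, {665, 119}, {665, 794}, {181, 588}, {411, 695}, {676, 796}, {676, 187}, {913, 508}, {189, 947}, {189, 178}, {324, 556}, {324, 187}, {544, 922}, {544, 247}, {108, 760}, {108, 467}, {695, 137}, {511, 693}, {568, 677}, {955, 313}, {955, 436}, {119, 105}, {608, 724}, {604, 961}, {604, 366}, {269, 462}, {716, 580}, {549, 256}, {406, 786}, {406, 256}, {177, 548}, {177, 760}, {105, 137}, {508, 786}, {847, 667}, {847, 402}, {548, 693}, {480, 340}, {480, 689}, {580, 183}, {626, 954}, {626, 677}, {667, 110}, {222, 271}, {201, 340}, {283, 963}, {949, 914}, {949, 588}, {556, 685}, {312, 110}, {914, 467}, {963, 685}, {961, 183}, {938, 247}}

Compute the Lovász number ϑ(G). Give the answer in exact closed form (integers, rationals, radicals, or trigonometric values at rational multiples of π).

N(922) = {567, 544}, |N(922)| = 2.
Vertex 548 has 2 neighbors: 177, 693.
Vertex 155 has 2 neighbors: 499, 411.
Vertex 689 has 2 neighbors: 111, 480.
G on 85 vertices is 2-regular; connected 2-regular on 85 ⇒ C_{85}.
Distinct eigenvalues (to 5 d.p.): [2.0, 1.99454, 1.97818, 1.95102, 1.91321, 1.86494, 1.80649, 1.73818, 1.66037, 1.57349, 1.47802, 1.37447, 1.26342, 1.14547, 1.02126, 0.89148, 0.75682, 0.61803, 0.47587, 0.33111, 0.18454, 0.03696, -0.11082, -0.258, -0.40376, -0.54733, -0.6879, -0.82471, -0.95702, -1.08411, -1.20527, -1.31985, -1.42722, -1.5268, -1.61803, -1.70043, -1.77355, -1.83697, -1.89037, -1.93344, -1.96595, -1.98772, -1.99863].
−85·(-2*cos(pi/85)) / ((2)−(-2*cos(pi/85))) = 85*cos(pi/85)/(cos(pi/85) + 1) = ϑ(G).
ϑ(G) ≈ 42.485482571.
Lovász sandwich 42 ≤ 85*cos(pi/85)/(cos(pi/85) + 1) ≤ 43: both strict.

85*cos(pi/85)/(cos(pi/85) + 1)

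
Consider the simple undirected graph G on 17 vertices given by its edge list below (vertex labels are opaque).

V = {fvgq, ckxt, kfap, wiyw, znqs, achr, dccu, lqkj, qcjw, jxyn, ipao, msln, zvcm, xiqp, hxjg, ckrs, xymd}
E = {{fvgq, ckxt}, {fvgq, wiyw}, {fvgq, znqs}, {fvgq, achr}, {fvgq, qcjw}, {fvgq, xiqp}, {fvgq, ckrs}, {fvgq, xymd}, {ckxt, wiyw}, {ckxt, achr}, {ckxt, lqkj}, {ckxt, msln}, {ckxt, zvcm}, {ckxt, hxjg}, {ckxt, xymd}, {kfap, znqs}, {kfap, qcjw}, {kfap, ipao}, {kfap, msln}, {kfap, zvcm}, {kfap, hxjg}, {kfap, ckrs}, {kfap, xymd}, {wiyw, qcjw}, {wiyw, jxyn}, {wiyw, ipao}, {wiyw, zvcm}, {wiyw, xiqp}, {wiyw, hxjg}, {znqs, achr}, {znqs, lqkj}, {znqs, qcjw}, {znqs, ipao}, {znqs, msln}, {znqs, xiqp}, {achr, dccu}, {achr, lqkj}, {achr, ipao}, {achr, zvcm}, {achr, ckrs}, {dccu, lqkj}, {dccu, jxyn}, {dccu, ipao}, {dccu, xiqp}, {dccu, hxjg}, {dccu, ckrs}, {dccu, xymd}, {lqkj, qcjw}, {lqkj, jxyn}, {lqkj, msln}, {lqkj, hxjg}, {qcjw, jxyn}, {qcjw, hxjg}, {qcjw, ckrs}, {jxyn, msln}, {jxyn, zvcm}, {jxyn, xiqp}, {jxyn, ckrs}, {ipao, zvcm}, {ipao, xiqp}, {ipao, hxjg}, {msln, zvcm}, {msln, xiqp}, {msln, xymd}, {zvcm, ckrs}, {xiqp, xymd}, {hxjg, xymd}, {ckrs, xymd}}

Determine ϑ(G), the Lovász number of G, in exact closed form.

Vertex msln has 8 neighbors: ckxt, kfap, znqs, lqkj, jxyn, zvcm, xiqp, xymd.
N(zvcm) = {ckxt, kfap, wiyw, achr, jxyn, ipao, msln, ckrs}, |N(zvcm)| = 8.
Vertex hxjg has 8 neighbors: ckxt, kfap, wiyw, dccu, lqkj, qcjw, ipao, xymd.
deg(znqs) = 8; N(znqs) = {fvgq, kfap, achr, lqkj, qcjw, ipao, msln, xiqp}.
8-regular, N=17; strongly regular (17,8,3,4).
Distinct eigenvalues (to 4 d.p.): [8.0, 1.5616, -2.5616].
ϑ = −N·λ_min/(λ_max−λ_min) = −17·(-sqrt(17)/2 - 1/2)/(8−(-sqrt(17)/2 - 1/2)) = sqrt(17).
= 4.123105626… (decimal).

sqrt(17)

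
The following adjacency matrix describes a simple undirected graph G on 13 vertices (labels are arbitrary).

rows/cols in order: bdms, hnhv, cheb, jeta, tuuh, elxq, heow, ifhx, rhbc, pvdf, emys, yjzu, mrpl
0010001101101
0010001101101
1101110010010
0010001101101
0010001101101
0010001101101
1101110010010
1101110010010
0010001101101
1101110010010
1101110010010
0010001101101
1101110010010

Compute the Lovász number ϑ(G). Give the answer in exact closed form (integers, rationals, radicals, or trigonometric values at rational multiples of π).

7

Vertex rhbc has 6 neighbors: cheb, heow, ifhx, pvdf, emys, mrpl.
deg(heow) = 7; N(heow) = {bdms, hnhv, jeta, tuuh, elxq, rhbc, yjzu}.
Vertex jeta has 6 neighbors: cheb, heow, ifhx, pvdf, emys, mrpl.
Vertex yjzu has 6 neighbors: cheb, heow, ifhx, pvdf, emys, mrpl.
Complete multipartite on [7, 6]: sandwich collapses at ϑ=7.
≈ 7.0000 (to 4 d.p.).
α=7, χ(Ḡ)=7; ϑ=7 lies between (collapsed).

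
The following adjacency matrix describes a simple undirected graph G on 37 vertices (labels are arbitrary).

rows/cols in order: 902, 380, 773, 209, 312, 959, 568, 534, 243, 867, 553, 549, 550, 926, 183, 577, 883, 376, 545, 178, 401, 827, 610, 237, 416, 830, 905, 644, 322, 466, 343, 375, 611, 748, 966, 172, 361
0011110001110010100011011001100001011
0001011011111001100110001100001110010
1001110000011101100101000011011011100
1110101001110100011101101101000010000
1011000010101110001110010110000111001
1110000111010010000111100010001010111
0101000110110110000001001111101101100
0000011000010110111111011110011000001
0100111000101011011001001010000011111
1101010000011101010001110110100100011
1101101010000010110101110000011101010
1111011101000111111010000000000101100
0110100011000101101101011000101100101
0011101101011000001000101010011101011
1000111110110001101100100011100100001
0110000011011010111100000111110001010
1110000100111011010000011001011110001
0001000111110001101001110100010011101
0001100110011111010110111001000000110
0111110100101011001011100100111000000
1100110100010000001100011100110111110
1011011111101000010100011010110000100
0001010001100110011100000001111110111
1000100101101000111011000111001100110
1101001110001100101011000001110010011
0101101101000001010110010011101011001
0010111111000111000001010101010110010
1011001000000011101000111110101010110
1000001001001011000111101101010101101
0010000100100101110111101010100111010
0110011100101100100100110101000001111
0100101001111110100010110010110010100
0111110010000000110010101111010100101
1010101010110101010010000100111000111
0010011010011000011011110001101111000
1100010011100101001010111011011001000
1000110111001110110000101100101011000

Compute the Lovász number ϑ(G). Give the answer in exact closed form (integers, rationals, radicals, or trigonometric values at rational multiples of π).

sqrt(37)

Vertex 550 has 18 neighbors: 380, 773, 312, 243, 867, 926, 577, 883, 545, 178, 827, 237, 416, 322, 343, 375, 966, 361.
N(902) = {773, 209, 312, 959, 867, 553, 549, 183, 883, 401, 827, 237, 416, 644, 322, 748, 172, 361}, |N(902)| = 18.
Vertex 883 has 18 neighbors: 902, 380, 773, 534, 553, 549, 550, 183, 577, 376, 237, 416, 644, 466, 343, 375, 611, 361.
N(926) = {773, 209, 312, 568, 534, 867, 549, 550, 545, 610, 416, 905, 466, 343, 375, 748, 172, 361}, |N(926)| = 18.
18-regular, N=37; SR(37,18,8,9) — a Paley graph.
A has 3 distinct eigenvalues ≈ [18.0, 2.54138, -3.54138].
−37·(-sqrt(37)/2 - 1/2) / ((18)−(-sqrt(37)/2 - 1/2)) = sqrt(37) = ϑ(G).
= 6.08276253… (decimal).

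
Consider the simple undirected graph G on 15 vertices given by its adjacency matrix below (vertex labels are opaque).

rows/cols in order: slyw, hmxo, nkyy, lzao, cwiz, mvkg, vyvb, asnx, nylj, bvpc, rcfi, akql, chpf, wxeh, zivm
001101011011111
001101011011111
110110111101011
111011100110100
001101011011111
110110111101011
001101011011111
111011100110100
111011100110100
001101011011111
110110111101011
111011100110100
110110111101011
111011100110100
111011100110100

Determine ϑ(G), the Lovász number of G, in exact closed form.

deg(lzao) = 9; N(lzao) = {slyw, hmxo, nkyy, cwiz, mvkg, vyvb, bvpc, rcfi, chpf}.
deg(asnx) = 9; N(asnx) = {slyw, hmxo, nkyy, cwiz, mvkg, vyvb, bvpc, rcfi, chpf}.
deg(hmxo) = 10; N(hmxo) = {nkyy, lzao, mvkg, asnx, nylj, rcfi, akql, chpf, wxeh, zivm}.
deg(cwiz) = 10; N(cwiz) = {nkyy, lzao, mvkg, asnx, nylj, rcfi, akql, chpf, wxeh, zivm}.
Complete 3-partite, parts [6, 5, 4]: perfect, ϑ = α = 6.
ϑ(G) ≈ 6.00000000.
α=6, χ(Ḡ)=6; ϑ=6 lies between (collapsed).

6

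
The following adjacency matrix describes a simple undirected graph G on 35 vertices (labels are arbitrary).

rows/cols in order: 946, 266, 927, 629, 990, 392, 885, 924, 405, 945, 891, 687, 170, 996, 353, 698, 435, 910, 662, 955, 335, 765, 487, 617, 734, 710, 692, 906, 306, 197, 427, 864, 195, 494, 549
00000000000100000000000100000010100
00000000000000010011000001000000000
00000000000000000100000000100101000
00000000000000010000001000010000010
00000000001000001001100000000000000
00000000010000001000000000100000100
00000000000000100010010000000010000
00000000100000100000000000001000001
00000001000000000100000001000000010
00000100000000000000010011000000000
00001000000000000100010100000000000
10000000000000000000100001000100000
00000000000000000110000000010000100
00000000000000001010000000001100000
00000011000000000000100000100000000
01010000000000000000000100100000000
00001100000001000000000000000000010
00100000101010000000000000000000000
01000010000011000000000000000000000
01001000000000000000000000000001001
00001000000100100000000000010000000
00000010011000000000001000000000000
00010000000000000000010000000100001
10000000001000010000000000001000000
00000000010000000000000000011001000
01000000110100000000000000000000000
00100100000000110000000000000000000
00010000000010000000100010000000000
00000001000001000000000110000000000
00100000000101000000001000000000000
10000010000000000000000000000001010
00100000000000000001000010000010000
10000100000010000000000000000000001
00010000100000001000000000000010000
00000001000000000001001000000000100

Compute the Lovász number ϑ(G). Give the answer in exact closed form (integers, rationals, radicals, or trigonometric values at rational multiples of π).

15

deg(617) = 4; N(617) = {946, 891, 698, 306}.
Vertex 891 has 4 neighbors: 990, 910, 765, 617.
Vertex 924 has 4 neighbors: 405, 353, 306, 549.
N(335) = {990, 687, 353, 906}, |N(335)| = 4.
deg(v) = 4 for all v (|V|=35); Kneser-type, 3-subsets of [7].
The 4 distinct eigenvalues: [4.0, 2.0, -1.0, -3.0].
With N=35: ϑ(G) = 35·(-1*(-3))/(4−(-3)) = 15.
= 15.000000… (decimal).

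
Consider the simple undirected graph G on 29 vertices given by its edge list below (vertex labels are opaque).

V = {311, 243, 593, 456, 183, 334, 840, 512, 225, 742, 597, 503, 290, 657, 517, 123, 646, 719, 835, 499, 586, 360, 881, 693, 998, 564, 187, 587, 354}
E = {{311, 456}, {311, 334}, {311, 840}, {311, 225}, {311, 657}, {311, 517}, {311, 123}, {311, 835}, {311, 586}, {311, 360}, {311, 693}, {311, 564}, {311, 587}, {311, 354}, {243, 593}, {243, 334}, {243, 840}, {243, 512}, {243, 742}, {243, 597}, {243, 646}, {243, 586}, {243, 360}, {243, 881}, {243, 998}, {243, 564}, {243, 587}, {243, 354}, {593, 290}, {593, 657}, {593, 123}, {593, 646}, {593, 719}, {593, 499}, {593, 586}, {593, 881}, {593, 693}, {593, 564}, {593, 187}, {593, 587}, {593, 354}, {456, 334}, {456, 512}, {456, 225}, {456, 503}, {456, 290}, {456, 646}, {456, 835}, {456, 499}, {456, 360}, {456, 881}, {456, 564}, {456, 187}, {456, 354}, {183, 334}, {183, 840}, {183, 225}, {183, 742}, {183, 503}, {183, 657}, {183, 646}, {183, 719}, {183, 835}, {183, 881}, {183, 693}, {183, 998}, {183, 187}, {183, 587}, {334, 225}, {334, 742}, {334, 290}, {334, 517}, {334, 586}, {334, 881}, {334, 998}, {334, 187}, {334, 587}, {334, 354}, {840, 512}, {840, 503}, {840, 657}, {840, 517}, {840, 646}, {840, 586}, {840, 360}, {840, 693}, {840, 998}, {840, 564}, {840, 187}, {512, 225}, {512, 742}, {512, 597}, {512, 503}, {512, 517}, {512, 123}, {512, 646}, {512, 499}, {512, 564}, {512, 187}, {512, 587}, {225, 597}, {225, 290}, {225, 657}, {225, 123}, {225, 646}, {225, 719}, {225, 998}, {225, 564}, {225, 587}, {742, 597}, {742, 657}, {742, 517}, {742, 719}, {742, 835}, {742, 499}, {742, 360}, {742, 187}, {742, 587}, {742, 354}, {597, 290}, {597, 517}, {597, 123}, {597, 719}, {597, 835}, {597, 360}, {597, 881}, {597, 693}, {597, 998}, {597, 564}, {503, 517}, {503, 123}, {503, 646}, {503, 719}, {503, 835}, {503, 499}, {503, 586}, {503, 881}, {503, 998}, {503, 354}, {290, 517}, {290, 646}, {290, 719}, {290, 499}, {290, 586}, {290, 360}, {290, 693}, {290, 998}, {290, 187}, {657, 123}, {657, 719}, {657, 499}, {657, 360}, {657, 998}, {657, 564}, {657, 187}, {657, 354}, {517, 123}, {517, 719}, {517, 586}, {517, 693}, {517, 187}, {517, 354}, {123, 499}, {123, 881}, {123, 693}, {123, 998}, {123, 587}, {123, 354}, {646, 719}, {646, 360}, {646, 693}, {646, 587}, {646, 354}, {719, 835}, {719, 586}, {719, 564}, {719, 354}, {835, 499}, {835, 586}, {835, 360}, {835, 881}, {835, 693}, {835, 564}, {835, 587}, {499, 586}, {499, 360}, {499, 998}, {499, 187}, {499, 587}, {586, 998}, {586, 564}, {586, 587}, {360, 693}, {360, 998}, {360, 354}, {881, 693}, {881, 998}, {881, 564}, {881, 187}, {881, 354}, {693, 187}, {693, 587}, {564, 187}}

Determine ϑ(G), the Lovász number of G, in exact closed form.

deg(456) = 14; N(456) = {311, 334, 512, 225, 503, 290, 646, 835, 499, 360, 881, 564, 187, 354}.
N(512) = {243, 456, 840, 225, 742, 597, 503, 517, 123, 646, 499, 564, 187, 587}, |N(512)| = 14.
N(290) = {593, 456, 334, 225, 597, 517, 646, 719, 499, 586, 360, 693, 998, 187}, |N(290)| = 14.
deg(586) = 14; N(586) = {311, 243, 593, 334, 840, 503, 290, 517, 719, 835, 499, 998, 564, 587}.
14-regular, N=29; strongly regular (29,14,6,7).
The 3 distinct eigenvalues: [14.0, 2.193, -3.193].
Lovász: ϑ = −29(-sqrt(29)/2 - 1/2)/(14+-(-sqrt(29)/2 - 1/2)) = sqrt(29).
≈ 5.3852 (to 4 d.p.).

sqrt(29)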